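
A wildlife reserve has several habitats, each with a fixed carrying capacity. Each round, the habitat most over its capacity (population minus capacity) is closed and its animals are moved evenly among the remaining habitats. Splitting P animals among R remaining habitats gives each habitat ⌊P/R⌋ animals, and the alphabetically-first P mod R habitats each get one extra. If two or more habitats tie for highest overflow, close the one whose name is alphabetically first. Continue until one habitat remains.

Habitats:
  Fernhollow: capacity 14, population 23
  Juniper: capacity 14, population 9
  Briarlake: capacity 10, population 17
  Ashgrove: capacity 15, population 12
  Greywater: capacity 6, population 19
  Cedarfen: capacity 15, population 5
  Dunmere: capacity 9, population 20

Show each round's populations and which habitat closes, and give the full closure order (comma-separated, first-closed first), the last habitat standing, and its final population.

Round 1: Ashgrove=12 Briarlake=17 Cedarfen=5 Dunmere=20 Fernhollow=23 Greywater=19 Juniper=9 → close Greywater (overflow 13)
  19÷6 = 3 each, +1 to first 1
Round 2: Ashgrove=16 Briarlake=20 Cedarfen=8 Dunmere=23 Fernhollow=26 Juniper=12 → close Dunmere (overflow 14)
  23÷5 = 4 each, +1 to first 3
Round 3: Ashgrove=21 Briarlake=25 Cedarfen=13 Fernhollow=30 Juniper=16 → close Fernhollow (overflow 16)
  30÷4 = 7 each, +1 to first 2
Round 4: Ashgrove=29 Briarlake=33 Cedarfen=20 Juniper=23 → close Briarlake (overflow 23)
  33÷3 = 11 each, +1 to first 0
Round 5: Ashgrove=40 Cedarfen=31 Juniper=34 → close Ashgrove (overflow 25)
  40÷2 = 20 each, +1 to first 0
Round 6: Cedarfen=51 Juniper=54 → close Juniper (overflow 40)
  54÷1 = 54 each, +1 to first 0

Closure order: Greywater, Dunmere, Fernhollow, Briarlake, Ashgrove, Juniper
Last habitat: Cedarfen with 105 animals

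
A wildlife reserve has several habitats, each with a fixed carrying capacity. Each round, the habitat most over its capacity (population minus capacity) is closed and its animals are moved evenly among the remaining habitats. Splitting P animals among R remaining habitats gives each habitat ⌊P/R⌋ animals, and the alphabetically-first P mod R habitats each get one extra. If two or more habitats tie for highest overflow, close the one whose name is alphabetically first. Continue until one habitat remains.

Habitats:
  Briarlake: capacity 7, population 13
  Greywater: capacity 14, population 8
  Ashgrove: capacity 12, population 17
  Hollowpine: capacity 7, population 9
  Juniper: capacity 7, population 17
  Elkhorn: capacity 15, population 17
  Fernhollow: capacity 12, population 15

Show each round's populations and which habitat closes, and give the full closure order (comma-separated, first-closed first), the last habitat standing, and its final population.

Round 1: Ashgrove=17 Briarlake=13 Elkhorn=17 Fernhollow=15 Greywater=8 Hollowpine=9 Juniper=17 → close Juniper (overflow 10)
  17÷6 = 2 each, +1 to first 5
Round 2: Ashgrove=20 Briarlake=16 Elkhorn=20 Fernhollow=18 Greywater=11 Hollowpine=11 → close Briarlake (overflow 9)
  16÷5 = 3 each, +1 to first 1
Round 3: Ashgrove=24 Elkhorn=23 Fernhollow=21 Greywater=14 Hollowpine=14 → close Ashgrove (overflow 12)
  24÷4 = 6 each, +1 to first 0
Round 4: Elkhorn=29 Fernhollow=27 Greywater=20 Hollowpine=20 → close Fernhollow (overflow 15)
  27÷3 = 9 each, +1 to first 0
Round 5: Elkhorn=38 Greywater=29 Hollowpine=29 → close Elkhorn (overflow 23)
  38÷2 = 19 each, +1 to first 0
Round 6: Greywater=48 Hollowpine=48 → close Hollowpine (overflow 41)
  48÷1 = 48 each, +1 to first 0

Closure order: Juniper, Briarlake, Ashgrove, Fernhollow, Elkhorn, Hollowpine
Last habitat: Greywater with 96 animals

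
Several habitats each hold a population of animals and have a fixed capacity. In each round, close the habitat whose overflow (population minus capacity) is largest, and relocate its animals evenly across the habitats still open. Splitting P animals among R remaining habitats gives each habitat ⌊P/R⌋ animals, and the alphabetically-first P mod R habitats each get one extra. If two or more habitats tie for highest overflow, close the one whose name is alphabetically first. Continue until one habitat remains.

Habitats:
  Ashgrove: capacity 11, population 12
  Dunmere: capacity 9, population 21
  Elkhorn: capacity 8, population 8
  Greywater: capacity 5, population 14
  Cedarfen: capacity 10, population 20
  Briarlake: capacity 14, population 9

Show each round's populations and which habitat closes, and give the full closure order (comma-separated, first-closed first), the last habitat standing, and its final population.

Round 1: Ashgrove=12 Briarlake=9 Cedarfen=20 Dunmere=21 Elkhorn=8 Greywater=14 → close Dunmere (overflow 12)
  21÷5 = 4 each, +1 to first 1
Round 2: Ashgrove=17 Briarlake=13 Cedarfen=24 Elkhorn=12 Greywater=18 → close Cedarfen (overflow 14)
  24÷4 = 6 each, +1 to first 0
Round 3: Ashgrove=23 Briarlake=19 Elkhorn=18 Greywater=24 → close Greywater (overflow 19)
  24÷3 = 8 each, +1 to first 0
Round 4: Ashgrove=31 Briarlake=27 Elkhorn=26 → close Ashgrove (overflow 20)
  31÷2 = 15 each, +1 to first 1
Round 5: Briarlake=43 Elkhorn=41 → close Elkhorn (overflow 33)
  41÷1 = 41 each, +1 to first 0

Closure order: Dunmere, Cedarfen, Greywater, Ashgrove, Elkhorn
Last habitat: Briarlake with 84 animals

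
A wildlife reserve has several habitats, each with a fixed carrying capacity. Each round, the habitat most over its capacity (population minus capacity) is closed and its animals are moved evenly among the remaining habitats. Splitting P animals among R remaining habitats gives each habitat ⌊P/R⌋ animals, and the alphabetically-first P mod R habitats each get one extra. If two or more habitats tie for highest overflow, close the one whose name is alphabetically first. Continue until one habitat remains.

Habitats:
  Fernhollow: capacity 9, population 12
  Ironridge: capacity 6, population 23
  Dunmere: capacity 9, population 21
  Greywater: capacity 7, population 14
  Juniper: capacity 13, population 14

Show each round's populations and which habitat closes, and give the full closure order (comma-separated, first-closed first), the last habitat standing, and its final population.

Round 1: Dunmere=21 Fernhollow=12 Greywater=14 Ironridge=23 Juniper=14 → close Ironridge (overflow 17)
  23÷4 = 5 each, +1 to first 3
Round 2: Dunmere=27 Fernhollow=18 Greywater=20 Juniper=19 → close Dunmere (overflow 18)
  27÷3 = 9 each, +1 to first 0
Round 3: Fernhollow=27 Greywater=29 Juniper=28 → close Greywater (overflow 22)
  29÷2 = 14 each, +1 to first 1
Round 4: Fernhollow=42 Juniper=42 → close Fernhollow (overflow 33)
  42÷1 = 42 each, +1 to first 0

Closure order: Ironridge, Dunmere, Greywater, Fernhollow
Last habitat: Juniper with 84 animals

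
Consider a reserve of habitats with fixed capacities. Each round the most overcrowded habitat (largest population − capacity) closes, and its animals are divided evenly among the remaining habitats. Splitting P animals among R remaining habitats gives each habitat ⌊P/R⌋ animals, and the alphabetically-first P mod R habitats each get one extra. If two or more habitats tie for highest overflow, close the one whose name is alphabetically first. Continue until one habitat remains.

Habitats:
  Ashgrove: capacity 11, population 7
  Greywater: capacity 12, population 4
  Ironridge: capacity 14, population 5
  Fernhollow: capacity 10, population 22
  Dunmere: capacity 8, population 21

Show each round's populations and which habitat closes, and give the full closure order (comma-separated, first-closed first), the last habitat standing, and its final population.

Round 1: Ashgrove=7 Dunmere=21 Fernhollow=22 Greywater=4 Ironridge=5 → close Dunmere (overflow 13)
  21÷4 = 5 each, +1 to first 1
Round 2: Ashgrove=13 Fernhollow=27 Greywater=9 Ironridge=10 → close Fernhollow (overflow 17)
  27÷3 = 9 each, +1 to first 0
Round 3: Ashgrove=22 Greywater=18 Ironridge=19 → close Ashgrove (overflow 11)
  22÷2 = 11 each, +1 to first 0
Round 4: Greywater=29 Ironridge=30 → close Greywater (overflow 17)
  29÷1 = 29 each, +1 to first 0

Closure order: Dunmere, Fernhollow, Ashgrove, Greywater
Last habitat: Ironridge with 59 animals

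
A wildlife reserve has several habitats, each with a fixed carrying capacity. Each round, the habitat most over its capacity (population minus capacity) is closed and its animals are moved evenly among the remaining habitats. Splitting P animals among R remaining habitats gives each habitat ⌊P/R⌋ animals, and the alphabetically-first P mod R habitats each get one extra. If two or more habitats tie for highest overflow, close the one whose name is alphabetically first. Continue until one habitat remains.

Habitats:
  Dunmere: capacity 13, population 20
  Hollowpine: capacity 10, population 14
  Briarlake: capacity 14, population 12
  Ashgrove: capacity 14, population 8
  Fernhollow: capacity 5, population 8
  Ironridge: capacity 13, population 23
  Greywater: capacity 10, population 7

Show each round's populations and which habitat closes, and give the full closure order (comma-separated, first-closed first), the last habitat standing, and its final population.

Closure order: Ironridge, Dunmere, Fernhollow, Hollowpine, Briarlake, Ashgrove
Last habitat: Greywater with 92 animals

Round 1: Ashgrove=8 Briarlake=12 Dunmere=20 Fernhollow=8 Greywater=7 Hollowpine=14 Ironridge=23 → close Ironridge (overflow 10)
  23÷6 = 3 each, +1 to first 5
Round 2: Ashgrove=12 Briarlake=16 Dunmere=24 Fernhollow=12 Greywater=11 Hollowpine=17 → close Dunmere (overflow 11)
  24÷5 = 4 each, +1 to first 4
Round 3: Ashgrove=17 Briarlake=21 Fernhollow=17 Greywater=16 Hollowpine=21 → close Fernhollow (overflow 12)
  17÷4 = 4 each, +1 to first 1
Round 4: Ashgrove=22 Briarlake=25 Greywater=20 Hollowpine=25 → close Hollowpine (overflow 15)
  25÷3 = 8 each, +1 to first 1
Round 5: Ashgrove=31 Briarlake=33 Greywater=28 → close Briarlake (overflow 19)
  33÷2 = 16 each, +1 to first 1
Round 6: Ashgrove=48 Greywater=44 → close Ashgrove (overflow 34)
  48÷1 = 48 each, +1 to first 0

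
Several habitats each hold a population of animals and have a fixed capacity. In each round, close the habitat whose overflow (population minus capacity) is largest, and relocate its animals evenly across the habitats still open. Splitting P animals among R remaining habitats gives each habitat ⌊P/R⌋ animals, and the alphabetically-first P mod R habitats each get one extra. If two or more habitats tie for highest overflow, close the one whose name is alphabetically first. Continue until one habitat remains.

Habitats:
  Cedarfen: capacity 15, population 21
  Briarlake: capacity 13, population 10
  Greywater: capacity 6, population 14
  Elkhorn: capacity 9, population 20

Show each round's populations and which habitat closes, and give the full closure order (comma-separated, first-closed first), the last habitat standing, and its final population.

Closure order: Elkhorn, Greywater, Cedarfen
Last habitat: Briarlake with 65 animals

Round 1: Briarlake=10 Cedarfen=21 Elkhorn=20 Greywater=14 → close Elkhorn (overflow 11)
  20÷3 = 6 each, +1 to first 2
Round 2: Briarlake=17 Cedarfen=28 Greywater=20 → close Greywater (overflow 14)
  20÷2 = 10 each, +1 to first 0
Round 3: Briarlake=27 Cedarfen=38 → close Cedarfen (overflow 23)
  38÷1 = 38 each, +1 to first 0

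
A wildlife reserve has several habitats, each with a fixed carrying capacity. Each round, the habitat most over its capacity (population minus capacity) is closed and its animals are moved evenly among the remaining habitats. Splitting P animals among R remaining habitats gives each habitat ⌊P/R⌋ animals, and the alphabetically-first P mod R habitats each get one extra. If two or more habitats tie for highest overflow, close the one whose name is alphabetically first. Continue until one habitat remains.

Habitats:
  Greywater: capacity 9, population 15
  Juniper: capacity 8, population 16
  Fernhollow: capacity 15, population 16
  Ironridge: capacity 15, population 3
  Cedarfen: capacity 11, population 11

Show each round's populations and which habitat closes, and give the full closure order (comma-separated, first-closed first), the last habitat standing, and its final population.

Round 1: Cedarfen=11 Fernhollow=16 Greywater=15 Ironridge=3 Juniper=16 → close Juniper (overflow 8)
  16÷4 = 4 each, +1 to first 0
Round 2: Cedarfen=15 Fernhollow=20 Greywater=19 Ironridge=7 → close Greywater (overflow 10)
  19÷3 = 6 each, +1 to first 1
Round 3: Cedarfen=22 Fernhollow=26 Ironridge=13 → close Cedarfen (overflow 11)
  22÷2 = 11 each, +1 to first 0
Round 4: Fernhollow=37 Ironridge=24 → close Fernhollow (overflow 22)
  37÷1 = 37 each, +1 to first 0

Closure order: Juniper, Greywater, Cedarfen, Fernhollow
Last habitat: Ironridge with 61 animals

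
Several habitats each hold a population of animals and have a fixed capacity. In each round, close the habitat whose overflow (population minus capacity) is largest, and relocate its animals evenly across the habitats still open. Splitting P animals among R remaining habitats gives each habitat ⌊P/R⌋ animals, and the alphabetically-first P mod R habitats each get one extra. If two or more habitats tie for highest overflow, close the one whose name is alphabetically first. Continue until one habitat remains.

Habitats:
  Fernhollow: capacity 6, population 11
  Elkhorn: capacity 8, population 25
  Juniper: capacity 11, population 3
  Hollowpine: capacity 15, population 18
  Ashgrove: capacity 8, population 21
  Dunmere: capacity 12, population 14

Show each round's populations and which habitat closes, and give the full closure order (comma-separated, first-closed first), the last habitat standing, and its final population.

Closure order: Elkhorn, Ashgrove, Fernhollow, Dunmere, Hollowpine
Last habitat: Juniper with 92 animals

Round 1: Ashgrove=21 Dunmere=14 Elkhorn=25 Fernhollow=11 Hollowpine=18 Juniper=3 → close Elkhorn (overflow 17)
  25÷5 = 5 each, +1 to first 0
Round 2: Ashgrove=26 Dunmere=19 Fernhollow=16 Hollowpine=23 Juniper=8 → close Ashgrove (overflow 18)
  26÷4 = 6 each, +1 to first 2
Round 3: Dunmere=26 Fernhollow=23 Hollowpine=29 Juniper=14 → close Fernhollow (overflow 17)
  23÷3 = 7 each, +1 to first 2
Round 4: Dunmere=34 Hollowpine=37 Juniper=21 → close Dunmere (overflow 22)
  34÷2 = 17 each, +1 to first 0
Round 5: Hollowpine=54 Juniper=38 → close Hollowpine (overflow 39)
  54÷1 = 54 each, +1 to first 0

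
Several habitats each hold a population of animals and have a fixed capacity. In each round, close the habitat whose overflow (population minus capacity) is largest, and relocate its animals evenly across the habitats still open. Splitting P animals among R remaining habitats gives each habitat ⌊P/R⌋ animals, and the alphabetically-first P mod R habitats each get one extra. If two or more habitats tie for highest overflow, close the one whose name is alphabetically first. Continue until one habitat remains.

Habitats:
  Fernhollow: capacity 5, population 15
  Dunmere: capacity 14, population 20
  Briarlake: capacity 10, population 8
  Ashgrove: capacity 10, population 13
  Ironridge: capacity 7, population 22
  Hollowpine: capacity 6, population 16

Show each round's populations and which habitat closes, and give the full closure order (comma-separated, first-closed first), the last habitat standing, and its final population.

Closure order: Ironridge, Fernhollow, Hollowpine, Dunmere, Ashgrove
Last habitat: Briarlake with 94 animals

Round 1: Ashgrove=13 Briarlake=8 Dunmere=20 Fernhollow=15 Hollowpine=16 Ironridge=22 → close Ironridge (overflow 15)
  22÷5 = 4 each, +1 to first 2
Round 2: Ashgrove=18 Briarlake=13 Dunmere=24 Fernhollow=19 Hollowpine=20 → close Fernhollow (overflow 14)
  19÷4 = 4 each, +1 to first 3
Round 3: Ashgrove=23 Briarlake=18 Dunmere=29 Hollowpine=24 → close Hollowpine (overflow 18)
  24÷3 = 8 each, +1 to first 0
Round 4: Ashgrove=31 Briarlake=26 Dunmere=37 → close Dunmere (overflow 23)
  37÷2 = 18 each, +1 to first 1
Round 5: Ashgrove=50 Briarlake=44 → close Ashgrove (overflow 40)
  50÷1 = 50 each, +1 to first 0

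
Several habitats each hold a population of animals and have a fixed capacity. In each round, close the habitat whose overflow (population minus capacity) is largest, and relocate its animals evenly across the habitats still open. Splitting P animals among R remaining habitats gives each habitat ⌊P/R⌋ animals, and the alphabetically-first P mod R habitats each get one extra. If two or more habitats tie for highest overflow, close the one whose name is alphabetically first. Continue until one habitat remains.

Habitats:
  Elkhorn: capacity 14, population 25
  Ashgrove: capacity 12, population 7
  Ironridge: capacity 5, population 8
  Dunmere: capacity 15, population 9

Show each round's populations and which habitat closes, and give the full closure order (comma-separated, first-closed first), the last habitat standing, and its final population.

Closure order: Elkhorn, Ironridge, Ashgrove
Last habitat: Dunmere with 49 animals

Round 1: Ashgrove=7 Dunmere=9 Elkhorn=25 Ironridge=8 → close Elkhorn (overflow 11)
  25÷3 = 8 each, +1 to first 1
Round 2: Ashgrove=16 Dunmere=17 Ironridge=16 → close Ironridge (overflow 11)
  16÷2 = 8 each, +1 to first 0
Round 3: Ashgrove=24 Dunmere=25 → close Ashgrove (overflow 12)
  24÷1 = 24 each, +1 to first 0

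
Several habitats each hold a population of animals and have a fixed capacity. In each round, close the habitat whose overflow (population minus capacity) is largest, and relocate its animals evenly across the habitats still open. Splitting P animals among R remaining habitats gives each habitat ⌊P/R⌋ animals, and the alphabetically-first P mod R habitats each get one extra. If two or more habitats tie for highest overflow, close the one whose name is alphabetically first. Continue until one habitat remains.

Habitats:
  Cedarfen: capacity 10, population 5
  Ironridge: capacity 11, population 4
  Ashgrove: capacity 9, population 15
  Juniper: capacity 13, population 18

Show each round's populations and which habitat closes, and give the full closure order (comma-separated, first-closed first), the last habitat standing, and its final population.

Round 1: Ashgrove=15 Cedarfen=5 Ironridge=4 Juniper=18 → close Ashgrove (overflow 6)
  15÷3 = 5 each, +1 to first 0
Round 2: Cedarfen=10 Ironridge=9 Juniper=23 → close Juniper (overflow 10)
  23÷2 = 11 each, +1 to first 1
Round 3: Cedarfen=22 Ironridge=20 → close Cedarfen (overflow 12)
  22÷1 = 22 each, +1 to first 0

Closure order: Ashgrove, Juniper, Cedarfen
Last habitat: Ironridge with 42 animals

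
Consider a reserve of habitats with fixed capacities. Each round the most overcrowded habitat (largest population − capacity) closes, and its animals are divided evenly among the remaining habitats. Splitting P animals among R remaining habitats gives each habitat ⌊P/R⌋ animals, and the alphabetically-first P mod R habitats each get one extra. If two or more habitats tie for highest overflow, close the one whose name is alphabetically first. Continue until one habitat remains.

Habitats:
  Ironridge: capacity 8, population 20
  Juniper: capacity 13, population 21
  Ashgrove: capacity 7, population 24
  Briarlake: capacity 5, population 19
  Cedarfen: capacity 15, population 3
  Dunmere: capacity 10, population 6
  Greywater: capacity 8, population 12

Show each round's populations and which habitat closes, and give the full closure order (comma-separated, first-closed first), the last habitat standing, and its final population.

Round 1: Ashgrove=24 Briarlake=19 Cedarfen=3 Dunmere=6 Greywater=12 Ironridge=20 Juniper=21 → close Ashgrove (overflow 17)
  24÷6 = 4 each, +1 to first 0
Round 2: Briarlake=23 Cedarfen=7 Dunmere=10 Greywater=16 Ironridge=24 Juniper=25 → close Briarlake (overflow 18)
  23÷5 = 4 each, +1 to first 3
Round 3: Cedarfen=12 Dunmere=15 Greywater=21 Ironridge=28 Juniper=29 → close Ironridge (overflow 20)
  28÷4 = 7 each, +1 to first 0
Round 4: Cedarfen=19 Dunmere=22 Greywater=28 Juniper=36 → close Juniper (overflow 23)
  36÷3 = 12 each, +1 to first 0
Round 5: Cedarfen=31 Dunmere=34 Greywater=40 → close Greywater (overflow 32)
  40÷2 = 20 each, +1 to first 0
Round 6: Cedarfen=51 Dunmere=54 → close Dunmere (overflow 44)
  54÷1 = 54 each, +1 to first 0

Closure order: Ashgrove, Briarlake, Ironridge, Juniper, Greywater, Dunmere
Last habitat: Cedarfen with 105 animals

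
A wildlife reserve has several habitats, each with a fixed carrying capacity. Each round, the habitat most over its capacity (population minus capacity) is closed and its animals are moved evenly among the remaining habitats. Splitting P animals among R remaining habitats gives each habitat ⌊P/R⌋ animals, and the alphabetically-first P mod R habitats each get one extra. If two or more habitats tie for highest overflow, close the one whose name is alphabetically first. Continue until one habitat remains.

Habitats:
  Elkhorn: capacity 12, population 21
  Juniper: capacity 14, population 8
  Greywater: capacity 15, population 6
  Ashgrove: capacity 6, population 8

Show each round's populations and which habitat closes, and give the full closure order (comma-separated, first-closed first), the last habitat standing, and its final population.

Round 1: Ashgrove=8 Elkhorn=21 Greywater=6 Juniper=8 → close Elkhorn (overflow 9)
  21÷3 = 7 each, +1 to first 0
Round 2: Ashgrove=15 Greywater=13 Juniper=15 → close Ashgrove (overflow 9)
  15÷2 = 7 each, +1 to first 1
Round 3: Greywater=21 Juniper=22 → close Juniper (overflow 8)
  22÷1 = 22 each, +1 to first 0

Closure order: Elkhorn, Ashgrove, Juniper
Last habitat: Greywater with 43 animals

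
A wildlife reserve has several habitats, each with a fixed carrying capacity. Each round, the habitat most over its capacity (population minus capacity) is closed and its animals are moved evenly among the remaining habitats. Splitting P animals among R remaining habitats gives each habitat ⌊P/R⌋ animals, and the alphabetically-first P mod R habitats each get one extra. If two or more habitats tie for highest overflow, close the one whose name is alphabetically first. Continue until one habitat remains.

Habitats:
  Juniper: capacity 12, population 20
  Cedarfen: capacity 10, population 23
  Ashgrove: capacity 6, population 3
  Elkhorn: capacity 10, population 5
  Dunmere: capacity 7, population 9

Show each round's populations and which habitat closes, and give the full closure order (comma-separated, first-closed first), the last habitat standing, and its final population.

Closure order: Cedarfen, Juniper, Dunmere, Ashgrove
Last habitat: Elkhorn with 60 animals

Round 1: Ashgrove=3 Cedarfen=23 Dunmere=9 Elkhorn=5 Juniper=20 → close Cedarfen (overflow 13)
  23÷4 = 5 each, +1 to first 3
Round 2: Ashgrove=9 Dunmere=15 Elkhorn=11 Juniper=25 → close Juniper (overflow 13)
  25÷3 = 8 each, +1 to first 1
Round 3: Ashgrove=18 Dunmere=23 Elkhorn=19 → close Dunmere (overflow 16)
  23÷2 = 11 each, +1 to first 1
Round 4: Ashgrove=30 Elkhorn=30 → close Ashgrove (overflow 24)
  30÷1 = 30 each, +1 to first 0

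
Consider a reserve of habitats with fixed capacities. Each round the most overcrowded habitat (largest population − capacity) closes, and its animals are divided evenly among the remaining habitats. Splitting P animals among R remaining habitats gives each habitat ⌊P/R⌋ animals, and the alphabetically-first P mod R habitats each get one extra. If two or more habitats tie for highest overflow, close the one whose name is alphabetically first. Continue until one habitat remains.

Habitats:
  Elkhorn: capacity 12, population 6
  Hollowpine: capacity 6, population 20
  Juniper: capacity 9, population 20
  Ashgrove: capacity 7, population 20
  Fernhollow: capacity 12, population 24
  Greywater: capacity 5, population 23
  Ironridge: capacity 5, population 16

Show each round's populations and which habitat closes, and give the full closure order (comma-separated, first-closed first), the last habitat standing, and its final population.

Round 1: Ashgrove=20 Elkhorn=6 Fernhollow=24 Greywater=23 Hollowpine=20 Ironridge=16 Juniper=20 → close Greywater (overflow 18)
  23÷6 = 3 each, +1 to first 5
Round 2: Ashgrove=24 Elkhorn=10 Fernhollow=28 Hollowpine=24 Ironridge=20 Juniper=23 → close Hollowpine (overflow 18)
  24÷5 = 4 each, +1 to first 4
Round 3: Ashgrove=29 Elkhorn=15 Fernhollow=33 Ironridge=25 Juniper=27 → close Ashgrove (overflow 22)
  29÷4 = 7 each, +1 to first 1
Round 4: Elkhorn=23 Fernhollow=40 Ironridge=32 Juniper=34 → close Fernhollow (overflow 28)
  40÷3 = 13 each, +1 to first 1
Round 5: Elkhorn=37 Ironridge=45 Juniper=47 → close Ironridge (overflow 40)
  45÷2 = 22 each, +1 to first 1
Round 6: Elkhorn=60 Juniper=69 → close Juniper (overflow 60)
  69÷1 = 69 each, +1 to first 0

Closure order: Greywater, Hollowpine, Ashgrove, Fernhollow, Ironridge, Juniper
Last habitat: Elkhorn with 129 animals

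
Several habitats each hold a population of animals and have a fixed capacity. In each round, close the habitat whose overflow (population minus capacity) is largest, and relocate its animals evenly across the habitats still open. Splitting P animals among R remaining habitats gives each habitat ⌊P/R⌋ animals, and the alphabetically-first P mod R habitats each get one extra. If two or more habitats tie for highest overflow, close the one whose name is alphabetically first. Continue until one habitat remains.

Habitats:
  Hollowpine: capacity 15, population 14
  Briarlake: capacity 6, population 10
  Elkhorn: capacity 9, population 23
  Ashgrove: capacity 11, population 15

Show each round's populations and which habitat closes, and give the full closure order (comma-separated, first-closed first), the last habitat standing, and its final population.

Closure order: Elkhorn, Ashgrove, Briarlake
Last habitat: Hollowpine with 62 animals

Round 1: Ashgrove=15 Briarlake=10 Elkhorn=23 Hollowpine=14 → close Elkhorn (overflow 14)
  23÷3 = 7 each, +1 to first 2
Round 2: Ashgrove=23 Briarlake=18 Hollowpine=21 → close Ashgrove (overflow 12)
  23÷2 = 11 each, +1 to first 1
Round 3: Briarlake=30 Hollowpine=32 → close Briarlake (overflow 24)
  30÷1 = 30 each, +1 to first 0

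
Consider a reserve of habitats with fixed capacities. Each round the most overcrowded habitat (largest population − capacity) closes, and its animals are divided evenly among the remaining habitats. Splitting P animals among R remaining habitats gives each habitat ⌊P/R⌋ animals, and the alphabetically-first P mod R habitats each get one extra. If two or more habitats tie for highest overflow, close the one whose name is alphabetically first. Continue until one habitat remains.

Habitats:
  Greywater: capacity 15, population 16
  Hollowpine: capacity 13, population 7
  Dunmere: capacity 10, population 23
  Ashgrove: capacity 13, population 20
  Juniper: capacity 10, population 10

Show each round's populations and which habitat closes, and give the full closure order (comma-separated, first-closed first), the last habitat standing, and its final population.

Round 1: Ashgrove=20 Dunmere=23 Greywater=16 Hollowpine=7 Juniper=10 → close Dunmere (overflow 13)
  23÷4 = 5 each, +1 to first 3
Round 2: Ashgrove=26 Greywater=22 Hollowpine=13 Juniper=15 → close Ashgrove (overflow 13)
  26÷3 = 8 each, +1 to first 2
Round 3: Greywater=31 Hollowpine=22 Juniper=23 → close Greywater (overflow 16)
  31÷2 = 15 each, +1 to first 1
Round 4: Hollowpine=38 Juniper=38 → close Juniper (overflow 28)
  38÷1 = 38 each, +1 to first 0

Closure order: Dunmere, Ashgrove, Greywater, Juniper
Last habitat: Hollowpine with 76 animals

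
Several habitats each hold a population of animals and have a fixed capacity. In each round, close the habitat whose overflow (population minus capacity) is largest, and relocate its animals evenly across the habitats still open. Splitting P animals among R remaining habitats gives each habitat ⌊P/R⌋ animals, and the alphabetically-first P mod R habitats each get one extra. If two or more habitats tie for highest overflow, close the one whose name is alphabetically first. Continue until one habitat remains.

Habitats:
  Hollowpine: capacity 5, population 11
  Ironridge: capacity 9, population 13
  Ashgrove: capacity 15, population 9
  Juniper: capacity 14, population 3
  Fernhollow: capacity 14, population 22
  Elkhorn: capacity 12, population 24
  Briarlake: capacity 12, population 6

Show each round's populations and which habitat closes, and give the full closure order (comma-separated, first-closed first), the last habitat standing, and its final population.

Round 1: Ashgrove=9 Briarlake=6 Elkhorn=24 Fernhollow=22 Hollowpine=11 Ironridge=13 Juniper=3 → close Elkhorn (overflow 12)
  24÷6 = 4 each, +1 to first 0
Round 2: Ashgrove=13 Briarlake=10 Fernhollow=26 Hollowpine=15 Ironridge=17 Juniper=7 → close Fernhollow (overflow 12)
  26÷5 = 5 each, +1 to first 1
Round 3: Ashgrove=19 Briarlake=15 Hollowpine=20 Ironridge=22 Juniper=12 → close Hollowpine (overflow 15)
  20÷4 = 5 each, +1 to first 0
Round 4: Ashgrove=24 Briarlake=20 Ironridge=27 Juniper=17 → close Ironridge (overflow 18)
  27÷3 = 9 each, +1 to first 0
Round 5: Ashgrove=33 Briarlake=29 Juniper=26 → close Ashgrove (overflow 18)
  33÷2 = 16 each, +1 to first 1
Round 6: Briarlake=46 Juniper=42 → close Briarlake (overflow 34)
  46÷1 = 46 each, +1 to first 0

Closure order: Elkhorn, Fernhollow, Hollowpine, Ironridge, Ashgrove, Briarlake
Last habitat: Juniper with 88 animals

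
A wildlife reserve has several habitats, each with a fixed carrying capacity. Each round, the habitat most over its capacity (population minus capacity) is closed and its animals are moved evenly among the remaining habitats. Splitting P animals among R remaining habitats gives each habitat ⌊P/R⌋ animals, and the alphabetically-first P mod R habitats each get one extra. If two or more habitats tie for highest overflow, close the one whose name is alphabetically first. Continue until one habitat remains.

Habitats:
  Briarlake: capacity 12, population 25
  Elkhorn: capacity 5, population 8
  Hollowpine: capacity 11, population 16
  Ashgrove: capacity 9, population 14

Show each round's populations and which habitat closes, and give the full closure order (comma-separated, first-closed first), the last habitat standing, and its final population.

Closure order: Briarlake, Ashgrove, Hollowpine
Last habitat: Elkhorn with 63 animals

Round 1: Ashgrove=14 Briarlake=25 Elkhorn=8 Hollowpine=16 → close Briarlake (overflow 13)
  25÷3 = 8 each, +1 to first 1
Round 2: Ashgrove=23 Elkhorn=16 Hollowpine=24 → close Ashgrove (overflow 14)
  23÷2 = 11 each, +1 to first 1
Round 3: Elkhorn=28 Hollowpine=35 → close Hollowpine (overflow 24)
  35÷1 = 35 each, +1 to first 0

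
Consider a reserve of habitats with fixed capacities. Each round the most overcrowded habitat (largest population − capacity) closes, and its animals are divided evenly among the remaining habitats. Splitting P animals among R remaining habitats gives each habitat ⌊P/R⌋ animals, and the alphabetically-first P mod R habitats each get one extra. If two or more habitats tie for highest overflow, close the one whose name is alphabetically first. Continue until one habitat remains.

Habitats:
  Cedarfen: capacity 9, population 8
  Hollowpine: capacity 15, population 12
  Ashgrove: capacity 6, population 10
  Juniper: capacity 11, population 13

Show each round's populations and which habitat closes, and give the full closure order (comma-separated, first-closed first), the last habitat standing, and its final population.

Closure order: Ashgrove, Juniper, Cedarfen
Last habitat: Hollowpine with 43 animals

Round 1: Ashgrove=10 Cedarfen=8 Hollowpine=12 Juniper=13 → close Ashgrove (overflow 4)
  10÷3 = 3 each, +1 to first 1
Round 2: Cedarfen=12 Hollowpine=15 Juniper=16 → close Juniper (overflow 5)
  16÷2 = 8 each, +1 to first 0
Round 3: Cedarfen=20 Hollowpine=23 → close Cedarfen (overflow 11)
  20÷1 = 20 each, +1 to first 0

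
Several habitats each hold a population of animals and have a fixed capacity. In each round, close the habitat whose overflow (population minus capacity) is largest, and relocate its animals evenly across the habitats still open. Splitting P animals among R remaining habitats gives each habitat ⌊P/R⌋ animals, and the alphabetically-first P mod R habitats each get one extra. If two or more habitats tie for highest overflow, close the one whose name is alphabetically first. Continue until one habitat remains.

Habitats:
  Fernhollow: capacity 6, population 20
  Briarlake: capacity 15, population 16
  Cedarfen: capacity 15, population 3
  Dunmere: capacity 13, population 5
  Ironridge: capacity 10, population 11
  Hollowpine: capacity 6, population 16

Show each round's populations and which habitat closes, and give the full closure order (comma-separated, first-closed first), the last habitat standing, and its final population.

Round 1: Briarlake=16 Cedarfen=3 Dunmere=5 Fernhollow=20 Hollowpine=16 Ironridge=11 → close Fernhollow (overflow 14)
  20÷5 = 4 each, +1 to first 0
Round 2: Briarlake=20 Cedarfen=7 Dunmere=9 Hollowpine=20 Ironridge=15 → close Hollowpine (overflow 14)
  20÷4 = 5 each, +1 to first 0
Round 3: Briarlake=25 Cedarfen=12 Dunmere=14 Ironridge=20 → close Briarlake (overflow 10)
  25÷3 = 8 each, +1 to first 1
Round 4: Cedarfen=21 Dunmere=22 Ironridge=28 → close Ironridge (overflow 18)
  28÷2 = 14 each, +1 to first 0
Round 5: Cedarfen=35 Dunmere=36 → close Dunmere (overflow 23)
  36÷1 = 36 each, +1 to first 0

Closure order: Fernhollow, Hollowpine, Briarlake, Ironridge, Dunmere
Last habitat: Cedarfen with 71 animals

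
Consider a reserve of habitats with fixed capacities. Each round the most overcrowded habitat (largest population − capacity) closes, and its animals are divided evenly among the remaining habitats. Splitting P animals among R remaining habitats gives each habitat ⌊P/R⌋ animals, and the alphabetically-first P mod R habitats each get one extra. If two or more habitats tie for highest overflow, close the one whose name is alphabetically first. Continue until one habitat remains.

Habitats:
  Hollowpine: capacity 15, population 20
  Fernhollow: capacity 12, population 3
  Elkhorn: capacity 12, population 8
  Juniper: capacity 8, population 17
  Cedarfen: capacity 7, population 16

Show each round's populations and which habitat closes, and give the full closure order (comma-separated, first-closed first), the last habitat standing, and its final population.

Round 1: Cedarfen=16 Elkhorn=8 Fernhollow=3 Hollowpine=20 Juniper=17 → close Cedarfen (overflow 9)
  16÷4 = 4 each, +1 to first 0
Round 2: Elkhorn=12 Fernhollow=7 Hollowpine=24 Juniper=21 → close Juniper (overflow 13)
  21÷3 = 7 each, +1 to first 0
Round 3: Elkhorn=19 Fernhollow=14 Hollowpine=31 → close Hollowpine (overflow 16)
  31÷2 = 15 each, +1 to first 1
Round 4: Elkhorn=35 Fernhollow=29 → close Elkhorn (overflow 23)
  35÷1 = 35 each, +1 to first 0

Closure order: Cedarfen, Juniper, Hollowpine, Elkhorn
Last habitat: Fernhollow with 64 animals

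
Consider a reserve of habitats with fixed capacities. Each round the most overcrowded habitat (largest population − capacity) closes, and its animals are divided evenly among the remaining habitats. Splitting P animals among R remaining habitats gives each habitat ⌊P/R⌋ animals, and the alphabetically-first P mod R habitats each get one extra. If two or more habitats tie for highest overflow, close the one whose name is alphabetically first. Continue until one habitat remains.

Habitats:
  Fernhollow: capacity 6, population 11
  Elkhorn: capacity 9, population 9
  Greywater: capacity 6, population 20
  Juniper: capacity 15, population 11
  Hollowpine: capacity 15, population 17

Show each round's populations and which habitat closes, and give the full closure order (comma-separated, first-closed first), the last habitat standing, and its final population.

Closure order: Greywater, Fernhollow, Hollowpine, Elkhorn
Last habitat: Juniper with 68 animals

Round 1: Elkhorn=9 Fernhollow=11 Greywater=20 Hollowpine=17 Juniper=11 → close Greywater (overflow 14)
  20÷4 = 5 each, +1 to first 0
Round 2: Elkhorn=14 Fernhollow=16 Hollowpine=22 Juniper=16 → close Fernhollow (overflow 10)
  16÷3 = 5 each, +1 to first 1
Round 3: Elkhorn=20 Hollowpine=27 Juniper=21 → close Hollowpine (overflow 12)
  27÷2 = 13 each, +1 to first 1
Round 4: Elkhorn=34 Juniper=34 → close Elkhorn (overflow 25)
  34÷1 = 34 each, +1 to first 0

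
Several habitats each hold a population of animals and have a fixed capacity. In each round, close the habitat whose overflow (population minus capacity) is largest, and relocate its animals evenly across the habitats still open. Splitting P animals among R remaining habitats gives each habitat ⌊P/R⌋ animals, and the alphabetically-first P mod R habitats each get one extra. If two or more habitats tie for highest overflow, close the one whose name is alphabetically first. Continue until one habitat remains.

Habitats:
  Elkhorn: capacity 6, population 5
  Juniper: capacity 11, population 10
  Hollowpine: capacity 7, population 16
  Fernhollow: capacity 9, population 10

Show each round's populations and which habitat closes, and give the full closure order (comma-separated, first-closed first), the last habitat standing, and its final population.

Round 1: Elkhorn=5 Fernhollow=10 Hollowpine=16 Juniper=10 → close Hollowpine (overflow 9)
  16÷3 = 5 each, +1 to first 1
Round 2: Elkhorn=11 Fernhollow=15 Juniper=15 → close Fernhollow (overflow 6)
  15÷2 = 7 each, +1 to first 1
Round 3: Elkhorn=19 Juniper=22 → close Elkhorn (overflow 13)
  19÷1 = 19 each, +1 to first 0

Closure order: Hollowpine, Fernhollow, Elkhorn
Last habitat: Juniper with 41 animals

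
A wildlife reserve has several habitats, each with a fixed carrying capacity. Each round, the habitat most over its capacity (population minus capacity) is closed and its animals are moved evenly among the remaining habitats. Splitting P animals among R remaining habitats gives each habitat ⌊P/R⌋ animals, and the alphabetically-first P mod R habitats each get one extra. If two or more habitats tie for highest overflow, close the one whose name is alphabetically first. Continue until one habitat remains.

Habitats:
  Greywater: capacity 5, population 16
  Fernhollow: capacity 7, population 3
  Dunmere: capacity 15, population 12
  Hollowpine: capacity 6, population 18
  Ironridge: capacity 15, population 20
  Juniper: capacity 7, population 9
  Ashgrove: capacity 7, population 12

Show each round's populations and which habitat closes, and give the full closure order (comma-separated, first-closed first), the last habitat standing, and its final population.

Closure order: Hollowpine, Greywater, Ashgrove, Ironridge, Juniper, Dunmere
Last habitat: Fernhollow with 90 animals

Round 1: Ashgrove=12 Dunmere=12 Fernhollow=3 Greywater=16 Hollowpine=18 Ironridge=20 Juniper=9 → close Hollowpine (overflow 12)
  18÷6 = 3 each, +1 to first 0
Round 2: Ashgrove=15 Dunmere=15 Fernhollow=6 Greywater=19 Ironridge=23 Juniper=12 → close Greywater (overflow 14)
  19÷5 = 3 each, +1 to first 4
Round 3: Ashgrove=19 Dunmere=19 Fernhollow=10 Ironridge=27 Juniper=15 → close Ashgrove (overflow 12)
  19÷4 = 4 each, +1 to first 3
Round 4: Dunmere=24 Fernhollow=15 Ironridge=32 Juniper=19 → close Ironridge (overflow 17)
  32÷3 = 10 each, +1 to first 2
Round 5: Dunmere=35 Fernhollow=26 Juniper=29 → close Juniper (overflow 22)
  29÷2 = 14 each, +1 to first 1
Round 6: Dunmere=50 Fernhollow=40 → close Dunmere (overflow 35)
  50÷1 = 50 each, +1 to first 0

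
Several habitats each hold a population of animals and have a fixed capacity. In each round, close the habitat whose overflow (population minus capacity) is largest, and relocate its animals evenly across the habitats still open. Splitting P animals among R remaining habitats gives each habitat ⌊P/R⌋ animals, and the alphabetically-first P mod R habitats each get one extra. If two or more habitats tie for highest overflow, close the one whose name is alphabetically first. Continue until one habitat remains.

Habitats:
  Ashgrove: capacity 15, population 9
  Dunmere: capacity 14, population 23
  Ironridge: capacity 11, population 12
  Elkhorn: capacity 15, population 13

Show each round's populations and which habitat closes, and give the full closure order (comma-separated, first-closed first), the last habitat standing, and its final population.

Closure order: Dunmere, Ironridge, Elkhorn
Last habitat: Ashgrove with 57 animals

Round 1: Ashgrove=9 Dunmere=23 Elkhorn=13 Ironridge=12 → close Dunmere (overflow 9)
  23÷3 = 7 each, +1 to first 2
Round 2: Ashgrove=17 Elkhorn=21 Ironridge=19 → close Ironridge (overflow 8)
  19÷2 = 9 each, +1 to first 1
Round 3: Ashgrove=27 Elkhorn=30 → close Elkhorn (overflow 15)
  30÷1 = 30 each, +1 to first 0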